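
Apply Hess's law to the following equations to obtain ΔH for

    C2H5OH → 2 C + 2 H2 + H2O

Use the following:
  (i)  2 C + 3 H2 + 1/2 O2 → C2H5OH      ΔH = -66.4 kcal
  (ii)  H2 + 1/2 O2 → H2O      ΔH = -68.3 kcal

ΔH = -1.9 kcal

(i) reversed: +66.4 kcal
(ii) as written: -68.3 kcal
ΔH = (+66.4) + (-68.3) = -1.9 kcal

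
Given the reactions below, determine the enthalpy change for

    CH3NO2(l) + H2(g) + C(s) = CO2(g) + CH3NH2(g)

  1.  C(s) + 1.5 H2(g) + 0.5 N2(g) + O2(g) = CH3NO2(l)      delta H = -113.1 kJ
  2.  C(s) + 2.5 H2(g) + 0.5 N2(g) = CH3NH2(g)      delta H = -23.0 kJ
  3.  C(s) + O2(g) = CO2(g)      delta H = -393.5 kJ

delta H = -303.4 kJ

eq. 1 reversed (CH3NO2(l) must end up as a reactant): +113.1 kJ
eq. 2 as written (CH3NH2(g) already on the product side): -23.0 kJ
eq. 3 as written (CO2(g) already on the product side): -393.5 kJ
delta H = (+113.1) + (-23.0) + (-393.5) = -303.4 kJ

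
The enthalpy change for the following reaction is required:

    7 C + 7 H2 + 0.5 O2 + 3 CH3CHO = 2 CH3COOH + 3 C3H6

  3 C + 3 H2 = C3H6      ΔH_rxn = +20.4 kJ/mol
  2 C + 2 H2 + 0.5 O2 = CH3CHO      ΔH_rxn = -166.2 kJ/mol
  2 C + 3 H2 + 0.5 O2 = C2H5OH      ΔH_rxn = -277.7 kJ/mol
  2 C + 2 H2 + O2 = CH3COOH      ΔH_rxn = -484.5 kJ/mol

ΔH_rxn = -409.2 kJ/mol

equation 1 × 3: (3)·(+20.4) = +61.2 kJ/mol
equation 2 reversed and × 3: (-3)·(-166.2) = +498.6 kJ/mol
equation 3: not needed.
equation 4 × 2: (2)·(-484.5) = -969.0 kJ/mol
ΔH_rxn = (3)·(+20.4) + (-3)·(-166.2) + (2)·(-484.5) = -409.2 kJ/mol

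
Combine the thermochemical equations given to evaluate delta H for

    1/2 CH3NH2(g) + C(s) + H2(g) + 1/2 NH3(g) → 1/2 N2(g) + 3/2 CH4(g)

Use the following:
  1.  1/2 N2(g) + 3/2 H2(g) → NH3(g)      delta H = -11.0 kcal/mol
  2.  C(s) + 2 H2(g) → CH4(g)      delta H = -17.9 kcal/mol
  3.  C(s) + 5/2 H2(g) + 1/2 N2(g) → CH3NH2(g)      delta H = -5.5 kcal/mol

eq. 1 reversed and × 1/2: (-1/2)·(-11.0) = +5.5 kcal/mol
eq. 2 × 3/2: (3/2)·(-17.9) = -26.85 kcal/mol
eq. 3 reversed and × 1/2: (-1/2)·(-5.5) = +2.75 kcal/mol
delta H = (-1/2)·(-11.0) + (3/2)·(-17.9) + (-1/2)·(-5.5) = -18.6 kcal/mol

delta H = -18.6 kcal/mol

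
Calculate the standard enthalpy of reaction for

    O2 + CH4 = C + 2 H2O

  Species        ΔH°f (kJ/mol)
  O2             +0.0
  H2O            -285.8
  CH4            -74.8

Products: 1·(+0.0) + 2·(-285.8) = -571.6
Reactants: 1·(+0.0) + 1·(-74.8) = -74.8
ΔH_rxn = (-571.6) − (-74.8) = -496.8 kJ/mol

ΔH_rxn = -496.8 kJ/mol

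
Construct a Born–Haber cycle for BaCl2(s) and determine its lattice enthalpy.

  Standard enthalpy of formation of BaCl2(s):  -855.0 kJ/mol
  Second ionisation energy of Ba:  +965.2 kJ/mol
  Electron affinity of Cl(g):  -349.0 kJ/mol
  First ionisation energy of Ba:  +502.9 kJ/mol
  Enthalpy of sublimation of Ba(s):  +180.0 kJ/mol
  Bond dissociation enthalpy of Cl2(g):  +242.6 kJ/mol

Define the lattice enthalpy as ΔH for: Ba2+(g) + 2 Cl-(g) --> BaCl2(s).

U = -2047.7 kJ/mol

ΔHf° = 1·ΔHsub + 1·(ΣIE) + 1·D(Cl2) + 2·EA + U
-855.0 = 1·(+180.0) + 1·(+1468.1) + 1·(+242.6) + 2·(-349.0) + U
U = -855.0 − (+1192.7) = -2047.7 kJ/mol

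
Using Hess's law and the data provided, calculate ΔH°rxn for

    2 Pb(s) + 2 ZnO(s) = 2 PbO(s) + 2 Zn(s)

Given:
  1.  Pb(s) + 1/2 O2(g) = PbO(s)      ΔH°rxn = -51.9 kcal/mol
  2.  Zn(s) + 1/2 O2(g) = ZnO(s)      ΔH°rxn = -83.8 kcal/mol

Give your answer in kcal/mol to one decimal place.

eq. 1 × 2 (×2 to match 2 PbO(s) in the target): (2)·(-51.9) = -103.8 kcal/mol
eq. 2 reversed and × 2 (ZnO(s) must end up as a reactant; scale by 2 for the 2 ZnO(s)): (-2)·(-83.8) = +167.6 kcal/mol
Combining the equations, ΔH°rxn = (-103.8) + (+167.6) = 63.8 kcal/mol

ΔH°rxn = 63.8 kcal/mol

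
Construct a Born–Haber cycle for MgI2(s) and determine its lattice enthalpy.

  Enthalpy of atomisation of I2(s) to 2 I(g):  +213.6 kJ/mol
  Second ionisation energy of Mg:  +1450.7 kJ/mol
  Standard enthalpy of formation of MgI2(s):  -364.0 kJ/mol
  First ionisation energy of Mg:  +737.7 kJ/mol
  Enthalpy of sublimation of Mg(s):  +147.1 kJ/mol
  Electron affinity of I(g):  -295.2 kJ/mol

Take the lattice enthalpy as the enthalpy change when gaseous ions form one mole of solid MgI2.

ΔHf° = 1·ΔHsub + 1·(ΣIE) + 1·D(I2) + 2·EA + U
-364.0 = 1·(+147.1) + 1·(+2188.4) + 1·(+213.6) + 2·(-295.2) + U
U = -364.0 − (+1958.7) = -2322.7 kJ/mol

U = -2322.7 kJ/mol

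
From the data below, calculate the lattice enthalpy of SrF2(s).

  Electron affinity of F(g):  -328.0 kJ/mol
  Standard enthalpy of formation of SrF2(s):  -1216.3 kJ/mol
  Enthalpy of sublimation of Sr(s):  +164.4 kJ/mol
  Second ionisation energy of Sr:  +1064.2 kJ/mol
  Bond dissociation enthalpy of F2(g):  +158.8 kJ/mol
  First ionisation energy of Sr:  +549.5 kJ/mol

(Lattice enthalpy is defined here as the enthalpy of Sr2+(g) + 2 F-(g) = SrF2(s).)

ΔHf° = 1·ΔHsub + 1·(ΣIE) + 1·D(F2) + 2·EA + U
-1216.3 = 1·(+164.4) + 1·(+1613.7) + 1·(+158.8) + 2·(-328.0) + U
U = -1216.3 − (+1280.9) = -2497.2 kJ/mol

U = -2497.2 kJ/mol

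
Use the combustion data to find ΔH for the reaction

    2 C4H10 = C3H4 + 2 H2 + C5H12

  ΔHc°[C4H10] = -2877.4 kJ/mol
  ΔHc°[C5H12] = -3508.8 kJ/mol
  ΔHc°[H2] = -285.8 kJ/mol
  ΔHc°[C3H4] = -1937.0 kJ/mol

Using ΔH = Σ nΔHc°(reactants) − Σ nΔHc°(products):
= [2·(-2877.4)] − [1·(-1937.0) + 2·(-285.8) + 1·(-3508.8)]
= 262.6 kJ/mol

ΔH = 262.6 kJ/mol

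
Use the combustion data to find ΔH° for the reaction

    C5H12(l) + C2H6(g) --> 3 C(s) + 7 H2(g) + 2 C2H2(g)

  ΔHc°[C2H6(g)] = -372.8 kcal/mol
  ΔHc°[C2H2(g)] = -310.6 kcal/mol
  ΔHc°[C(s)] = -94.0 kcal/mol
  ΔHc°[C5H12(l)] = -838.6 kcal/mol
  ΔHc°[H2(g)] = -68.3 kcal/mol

With combustion enthalpies, reactants minus products:
= [1·(-838.6) + 1·(-372.8)] − [3·(-94.0) + 7·(-68.3) + 2·(-310.6)]
= 169.9 kcal/mol

ΔH° = 169.9 kcal/mol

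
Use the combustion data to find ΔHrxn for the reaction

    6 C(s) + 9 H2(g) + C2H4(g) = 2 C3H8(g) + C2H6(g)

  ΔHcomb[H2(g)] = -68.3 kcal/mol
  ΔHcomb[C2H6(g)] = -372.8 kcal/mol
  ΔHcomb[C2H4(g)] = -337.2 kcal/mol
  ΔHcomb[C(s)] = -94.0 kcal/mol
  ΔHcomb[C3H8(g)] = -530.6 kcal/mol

ΔHrxn = -81.9 kcal/mol

Using ΔH = Σ nΔHc°(reactants) − Σ nΔHc°(products):
= [6·(-94.0) + 9·(-68.3) + 1·(-337.2)] − [2·(-530.6) + 1·(-372.8)]
= -81.9 kcal/mol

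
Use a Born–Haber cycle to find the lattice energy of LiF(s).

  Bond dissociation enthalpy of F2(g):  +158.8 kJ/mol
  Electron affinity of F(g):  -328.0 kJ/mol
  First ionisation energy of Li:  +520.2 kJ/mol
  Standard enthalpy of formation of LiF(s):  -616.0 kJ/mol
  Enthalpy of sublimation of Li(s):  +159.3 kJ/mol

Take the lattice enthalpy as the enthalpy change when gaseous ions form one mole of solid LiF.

ΔHf° = 1·ΔHsub + 1·(ΣIE) + 1/2·D(F2) + 1·EA + U
-616.0 = 1·(+159.3) + 1·(+520.2) + 1/2·(+158.8) + 1·(-328.0) + U
U = -616.0 − (+430.9) = -1046.9 kJ/mol

U = -1046.9 kJ/mol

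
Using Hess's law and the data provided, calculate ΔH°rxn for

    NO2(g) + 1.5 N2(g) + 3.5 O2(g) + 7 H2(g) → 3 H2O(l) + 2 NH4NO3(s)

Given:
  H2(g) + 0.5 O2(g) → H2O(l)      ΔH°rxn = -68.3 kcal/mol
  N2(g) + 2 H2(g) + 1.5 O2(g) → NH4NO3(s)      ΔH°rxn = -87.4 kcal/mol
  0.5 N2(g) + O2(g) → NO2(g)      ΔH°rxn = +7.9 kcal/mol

ΔH°rxn = -387.6 kcal/mol

equation 1 × 3: (3)·(-68.3) = -204.9 kcal/mol
equation 2 × 2: (2)·(-87.4) = -174.8 kcal/mol
equation 3 reversed: -7.9 kcal/mol
ΔH°rxn = (-204.9) + (-174.8) + (-7.9) = -387.6 kcal/mol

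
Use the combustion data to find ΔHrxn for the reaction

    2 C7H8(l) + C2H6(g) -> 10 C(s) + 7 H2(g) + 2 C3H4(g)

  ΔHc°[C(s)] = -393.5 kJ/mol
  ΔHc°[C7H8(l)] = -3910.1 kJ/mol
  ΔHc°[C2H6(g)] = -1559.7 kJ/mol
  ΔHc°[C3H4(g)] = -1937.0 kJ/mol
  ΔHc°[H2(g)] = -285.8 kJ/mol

ΔHrxn = 429.7 kJ/mol

With combustion enthalpies, reactants minus products:
= [2·(-3910.1) + 1·(-1559.7)] − [10·(-393.5) + 7·(-285.8) + 2·(-1937.0)]
= 429.7 kJ/mol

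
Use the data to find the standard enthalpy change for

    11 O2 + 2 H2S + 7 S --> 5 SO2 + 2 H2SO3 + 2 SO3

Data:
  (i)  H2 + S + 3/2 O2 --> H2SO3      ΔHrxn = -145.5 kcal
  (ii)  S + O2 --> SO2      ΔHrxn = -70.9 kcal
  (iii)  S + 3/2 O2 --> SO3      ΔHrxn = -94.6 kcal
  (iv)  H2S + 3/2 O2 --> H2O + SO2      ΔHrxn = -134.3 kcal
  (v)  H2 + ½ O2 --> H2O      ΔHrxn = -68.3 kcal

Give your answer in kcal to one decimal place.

(i) × 2: (2)·(-145.5) = -291.0 kcal
(ii) × 3: (3)·(-70.9) = -212.7 kcal
(iii) × 2: (2)·(-94.6) = -189.2 kcal
(iv) × 2: (2)·(-134.3) = -268.6 kcal
(v) reversed and × 2: (-2)·(-68.3) = +136.6 kcal
ΔHrxn = (2)·(-145.5) + (3)·(-70.9) + (2)·(-94.6) + (2)·(-134.3) + (-2)·(-68.3) = -824.9 kcal

ΔHrxn = -824.9 kcal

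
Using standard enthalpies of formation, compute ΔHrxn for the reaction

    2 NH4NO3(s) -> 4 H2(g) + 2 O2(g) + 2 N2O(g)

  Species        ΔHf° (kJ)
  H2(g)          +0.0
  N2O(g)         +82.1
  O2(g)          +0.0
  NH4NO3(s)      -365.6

ΔH°rxn = Σ nΔHf°(products) − Σ nΔHf°(reactants).
Products: 4·(+0.0) + 2·(+0.0) + 2·(+82.1) = +164.2
Reactants: 2·(-365.6) = -731.2
ΔHrxn = (+164.2) − (-731.2) = 895.4 kJ

ΔHrxn = 895.4 kJ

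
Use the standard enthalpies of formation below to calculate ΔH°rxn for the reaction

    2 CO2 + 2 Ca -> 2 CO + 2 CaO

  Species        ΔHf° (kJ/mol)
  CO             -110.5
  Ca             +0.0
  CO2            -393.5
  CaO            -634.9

ΔH°rxn = -703.8 kJ/mol

Products: 2·(-110.5) + 2·(-634.9) = -1490.8
Reactants: 2·(-393.5) + 2·(+0.0) = -787.0
ΔH°rxn = (-1490.8) − (-787.0) = -703.8 kJ/mol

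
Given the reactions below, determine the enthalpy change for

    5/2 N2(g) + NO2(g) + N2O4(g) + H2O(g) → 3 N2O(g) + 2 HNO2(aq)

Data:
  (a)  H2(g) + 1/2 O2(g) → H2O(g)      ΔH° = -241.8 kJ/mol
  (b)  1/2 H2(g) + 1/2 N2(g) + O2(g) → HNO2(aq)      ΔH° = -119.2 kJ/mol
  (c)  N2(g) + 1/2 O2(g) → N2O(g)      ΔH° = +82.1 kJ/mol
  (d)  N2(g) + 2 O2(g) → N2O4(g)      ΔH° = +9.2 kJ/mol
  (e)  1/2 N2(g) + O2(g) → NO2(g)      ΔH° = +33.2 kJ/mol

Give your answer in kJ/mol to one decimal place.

(a) reversed (reverse to put H2O(g) on the reactant side): +241.8 kJ/mol
(b) × 2 (scale by 2 for the 2 HNO2(aq)): (2)·(-119.2) = -238.4 kJ/mol
(c) × 3 (scale by 3 for the 3 N2O(g)): (3)·(+82.1) = +246.3 kJ/mol
(d) reversed (N2O4(g) must end up as a reactant): -9.2 kJ/mol
(e) reversed (NO2(g) must end up as a reactant): -33.2 kJ/mol
Since enthalpy is a state function, ΔH° = (+241.8) + (-238.4) + (+246.3) + (-9.2) + (-33.2) = 207.3 kJ/mol

ΔH° = 207.3 kJ/mol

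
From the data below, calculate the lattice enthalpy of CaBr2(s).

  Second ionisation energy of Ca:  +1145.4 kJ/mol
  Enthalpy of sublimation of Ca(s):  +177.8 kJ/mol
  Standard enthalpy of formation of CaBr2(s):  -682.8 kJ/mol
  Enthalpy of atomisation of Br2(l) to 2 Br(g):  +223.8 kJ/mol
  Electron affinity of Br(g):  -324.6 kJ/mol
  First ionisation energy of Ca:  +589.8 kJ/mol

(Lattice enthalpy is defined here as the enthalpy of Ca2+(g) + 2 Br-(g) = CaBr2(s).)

U = -2170.4 kJ/mol

ΔHf° = 1·ΔHsub + 1·(ΣIE) + 1·D(Br2) + 2·EA + U
-682.8 = 1·(+177.8) + 1·(+1735.2) + 1·(+223.8) + 2·(-324.6) + U
U = -682.8 − (+1487.6) = -2170.4 kJ/mol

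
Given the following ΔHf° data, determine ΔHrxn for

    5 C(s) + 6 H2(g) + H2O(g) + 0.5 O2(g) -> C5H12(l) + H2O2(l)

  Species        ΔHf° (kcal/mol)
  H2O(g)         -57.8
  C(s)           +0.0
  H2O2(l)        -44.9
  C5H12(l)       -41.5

ΔHrxn = -28.6 kcal/mol

ΔH°rxn = Σ nΔHf°(products) − Σ nΔHf°(reactants).
Products: 1·(-41.5) + 1·(-44.9) = -86.4
Reactants: 5·(+0.0) + 6·(+0.0) + 1·(-57.8) + 1/2·(+0.0) = -57.8
ΔHrxn = (-86.4) − (-57.8) = -28.6 kcal/mol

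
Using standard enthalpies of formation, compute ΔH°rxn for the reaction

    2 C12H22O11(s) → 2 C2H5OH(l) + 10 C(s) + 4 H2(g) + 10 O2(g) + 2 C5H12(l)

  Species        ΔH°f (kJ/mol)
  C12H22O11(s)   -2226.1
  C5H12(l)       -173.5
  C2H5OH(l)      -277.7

ΔH°rxn = 3549.8 kJ/mol

Products: 2·(-277.7) + 10·(+0.0) + 4·(+0.0) + 10·(+0.0) + 2·(-173.5) = -902.4
Reactants: 2·(-2226.1) = -4452.2
ΔH°rxn = (-902.4) − (-4452.2) = 3549.8 kJ/mol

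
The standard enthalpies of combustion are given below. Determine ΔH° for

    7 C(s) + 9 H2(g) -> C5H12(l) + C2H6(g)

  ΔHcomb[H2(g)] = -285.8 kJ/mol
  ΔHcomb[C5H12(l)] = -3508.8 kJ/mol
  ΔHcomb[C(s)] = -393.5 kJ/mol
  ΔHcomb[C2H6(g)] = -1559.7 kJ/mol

With combustion enthalpies, reactants minus products:
= [7·(-393.5) + 9·(-285.8)] − [1·(-3508.8) + 1·(-1559.7)]
= -258.2 kJ/mol

ΔH° = -258.2 kJ/mol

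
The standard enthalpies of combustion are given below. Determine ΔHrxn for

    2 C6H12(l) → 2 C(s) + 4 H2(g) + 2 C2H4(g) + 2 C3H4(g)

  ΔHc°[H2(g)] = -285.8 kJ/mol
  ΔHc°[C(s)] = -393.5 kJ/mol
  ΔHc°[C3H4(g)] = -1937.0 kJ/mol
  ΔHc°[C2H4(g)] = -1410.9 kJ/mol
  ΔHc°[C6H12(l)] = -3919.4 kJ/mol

With combustion enthalpies, reactants minus products:
= [2·(-3919.4)] − [2·(-393.5) + 4·(-285.8) + 2·(-1410.9) + 2·(-1937.0)]
= 787.2 kJ/mol

ΔHrxn = 787.2 kJ/mol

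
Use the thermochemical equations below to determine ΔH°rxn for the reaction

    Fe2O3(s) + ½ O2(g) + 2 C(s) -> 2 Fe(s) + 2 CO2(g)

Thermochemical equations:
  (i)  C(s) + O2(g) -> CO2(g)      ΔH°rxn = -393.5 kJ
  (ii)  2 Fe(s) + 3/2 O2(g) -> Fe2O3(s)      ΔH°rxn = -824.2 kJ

ΔH°rxn = 37.2 kJ

(i) × 2: (2)·(-393.5) = -787.0 kJ
(ii) reversed: +824.2 kJ
Combining the equations, ΔH°rxn = (-787.0) + (+824.2) = 37.2 kJ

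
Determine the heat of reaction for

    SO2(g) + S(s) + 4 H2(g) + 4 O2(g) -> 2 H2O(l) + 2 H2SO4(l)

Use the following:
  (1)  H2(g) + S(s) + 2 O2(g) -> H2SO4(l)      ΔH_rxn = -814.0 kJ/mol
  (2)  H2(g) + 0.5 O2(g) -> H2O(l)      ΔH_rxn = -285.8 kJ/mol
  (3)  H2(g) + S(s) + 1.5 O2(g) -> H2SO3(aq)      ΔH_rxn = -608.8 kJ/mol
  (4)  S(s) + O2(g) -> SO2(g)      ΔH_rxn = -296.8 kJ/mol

ΔH_rxn = -1902.8 kJ/mol

(1) × 2: (2)·(-814.0) = -1628.0 kJ/mol
(2) × 2: (2)·(-285.8) = -571.6 kJ/mol
(3): not needed.
(4) reversed: +296.8 kJ/mol
ΔH_rxn = (2)·(-814.0) + (2)·(-285.8) + (-1)·(-296.8) = -1902.8 kJ/mol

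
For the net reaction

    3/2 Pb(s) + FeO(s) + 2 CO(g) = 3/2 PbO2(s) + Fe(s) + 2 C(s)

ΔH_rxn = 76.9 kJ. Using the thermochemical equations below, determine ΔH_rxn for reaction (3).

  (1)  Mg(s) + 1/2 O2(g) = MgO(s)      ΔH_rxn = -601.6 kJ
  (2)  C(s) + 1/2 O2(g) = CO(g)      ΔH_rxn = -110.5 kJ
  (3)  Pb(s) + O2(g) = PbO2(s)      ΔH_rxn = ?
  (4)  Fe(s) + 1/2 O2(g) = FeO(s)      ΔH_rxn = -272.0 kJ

ΔH_rxn = -277.4 kJ

(1): not needed (Mg(s) appears nowhere else).
(2) reversed and × 2 (reverse to put CO(g) on the reactant side; ×2 to match 2 CO(g) in the target): (-2)·(-110.5) = +221.0 kJ
(3) × 3/2 (scale by 3/2 for the 3/2 PbO2(s)): contributes 3/2·x
(4) reversed (FeO(s) must end up as a reactant): +272.0 kJ
+76.9 = (+221.0) + (+272.0) + 3/2·x
x = (+76.9 − (+493.0)) / (3/2) = -277.4 kJ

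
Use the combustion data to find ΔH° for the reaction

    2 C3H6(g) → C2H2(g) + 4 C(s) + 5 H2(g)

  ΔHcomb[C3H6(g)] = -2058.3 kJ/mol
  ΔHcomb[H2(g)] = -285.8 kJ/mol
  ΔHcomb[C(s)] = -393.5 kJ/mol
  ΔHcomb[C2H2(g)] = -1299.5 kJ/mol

With combustion enthalpies, reactants minus products:
= [2·(-2058.3)] − [1·(-1299.5) + 4·(-393.5) + 5·(-285.8)]
= 185.9 kJ/mol

ΔH° = 185.9 kJ/mol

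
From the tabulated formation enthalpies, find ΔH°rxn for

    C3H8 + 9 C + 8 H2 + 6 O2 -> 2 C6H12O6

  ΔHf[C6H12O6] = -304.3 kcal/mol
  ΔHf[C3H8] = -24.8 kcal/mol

ΔH°rxn = Σ nΔHf°(products) − Σ nΔHf°(reactants).
Products: 2·(-304.3) = -608.6
Reactants: 1·(-24.8) + 9·(+0.0) + 8·(+0.0) + 6·(+0.0) = -24.8
ΔH°rxn = (-608.6) − (-24.8) = -583.8 kcal/mol

ΔH°rxn = -583.8 kcal/mol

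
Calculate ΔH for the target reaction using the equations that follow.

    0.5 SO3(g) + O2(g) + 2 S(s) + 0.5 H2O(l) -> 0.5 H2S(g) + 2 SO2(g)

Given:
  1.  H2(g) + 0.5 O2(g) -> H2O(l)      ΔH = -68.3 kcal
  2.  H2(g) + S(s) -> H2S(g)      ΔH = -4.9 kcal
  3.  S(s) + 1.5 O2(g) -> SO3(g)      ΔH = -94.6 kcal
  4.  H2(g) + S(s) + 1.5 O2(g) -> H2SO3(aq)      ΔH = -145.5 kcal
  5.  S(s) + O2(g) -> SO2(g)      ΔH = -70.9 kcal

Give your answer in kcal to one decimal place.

eq. 1 reversed and × 1/2 (reverse to put H2O(l) on the reactant side; scale by 1/2 for the 1/2 H2O(l)): (-1/2)·(-68.3) = +34.15 kcal
eq. 2 × 1/2 (scale by 1/2 for the 1/2 H2S(g)): (1/2)·(-4.9) = -2.45 kcal
eq. 3 reversed and × 1/2 (SO3(g) must end up as a reactant; ×1/2 to match 1/2 SO3(g) in the target): (-1/2)·(-94.6) = +47.3 kcal
eq. 4: not needed (H2SO3(aq) appears nowhere else).
eq. 5 × 2 (×2 to match 2 SO2(g) in the target): (2)·(-70.9) = -141.8 kcal
ΔH = (-1/2)·(-68.3) + (1/2)·(-4.9) + (-1/2)·(-94.6) + (2)·(-70.9) = -62.8 kcal

ΔH = -62.8 kcal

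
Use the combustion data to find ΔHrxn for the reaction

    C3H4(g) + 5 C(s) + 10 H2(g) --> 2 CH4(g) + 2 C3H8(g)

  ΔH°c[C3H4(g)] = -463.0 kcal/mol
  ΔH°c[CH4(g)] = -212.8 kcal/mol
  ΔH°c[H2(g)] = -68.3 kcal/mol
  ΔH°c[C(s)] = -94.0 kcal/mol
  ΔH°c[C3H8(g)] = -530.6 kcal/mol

ΔHrxn = -129.2 kcal/mol

Using ΔH = Σ nΔHc°(reactants) − Σ nΔHc°(products):
= [1·(-463.0) + 5·(-94.0) + 10·(-68.3)] − [2·(-212.8) + 2·(-530.6)]
= -129.2 kcal/mol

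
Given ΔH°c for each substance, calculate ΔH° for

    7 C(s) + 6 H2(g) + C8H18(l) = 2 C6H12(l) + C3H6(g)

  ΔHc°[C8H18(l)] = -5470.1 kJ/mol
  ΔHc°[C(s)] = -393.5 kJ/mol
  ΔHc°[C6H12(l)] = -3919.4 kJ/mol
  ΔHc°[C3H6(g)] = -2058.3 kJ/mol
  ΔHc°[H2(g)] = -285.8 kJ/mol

With combustion enthalpies, reactants minus products:
= [7·(-393.5) + 6·(-285.8) + 1·(-5470.1)] − [2·(-3919.4) + 1·(-2058.3)]
= -42.3 kJ/mol

ΔH° = -42.3 kJ/mol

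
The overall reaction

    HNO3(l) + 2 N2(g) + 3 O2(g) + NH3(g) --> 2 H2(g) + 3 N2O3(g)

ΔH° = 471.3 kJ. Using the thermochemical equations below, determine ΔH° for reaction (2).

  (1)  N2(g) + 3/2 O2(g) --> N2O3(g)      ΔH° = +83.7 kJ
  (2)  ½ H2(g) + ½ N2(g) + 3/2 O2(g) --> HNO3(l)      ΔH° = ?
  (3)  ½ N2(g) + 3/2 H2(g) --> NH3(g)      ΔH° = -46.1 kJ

(1) × 3 (×3 to match 3 N2O3(g) in the target): (3)·(+83.7) = +251.1 kJ
(2) reversed (HNO3(l) must end up as a reactant): contributes −x
(3) reversed (reverse to put NH3(g) on the reactant side): +46.1 kJ
+471.3 = (+251.1) + (+46.1) − x
x = (+471.3 − (+297.2)) / (-1) = -174.1 kJ

ΔH° = -174.1 kJ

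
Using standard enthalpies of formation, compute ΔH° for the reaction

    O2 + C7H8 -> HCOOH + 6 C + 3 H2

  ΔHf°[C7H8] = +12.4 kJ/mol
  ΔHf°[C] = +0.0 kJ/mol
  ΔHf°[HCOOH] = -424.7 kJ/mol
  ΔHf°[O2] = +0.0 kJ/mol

ΔH°rxn = Σ nΔHf°(products) − Σ nΔHf°(reactants).
Products: 1·(-424.7) + 6·(+0.0) + 3·(+0.0) = -424.7
Reactants: 1·(+0.0) + 1·(+12.4) = +12.4
ΔH° = (-424.7) − (+12.4) = -437.1 kJ/mol

ΔH° = -437.1 kJ/mol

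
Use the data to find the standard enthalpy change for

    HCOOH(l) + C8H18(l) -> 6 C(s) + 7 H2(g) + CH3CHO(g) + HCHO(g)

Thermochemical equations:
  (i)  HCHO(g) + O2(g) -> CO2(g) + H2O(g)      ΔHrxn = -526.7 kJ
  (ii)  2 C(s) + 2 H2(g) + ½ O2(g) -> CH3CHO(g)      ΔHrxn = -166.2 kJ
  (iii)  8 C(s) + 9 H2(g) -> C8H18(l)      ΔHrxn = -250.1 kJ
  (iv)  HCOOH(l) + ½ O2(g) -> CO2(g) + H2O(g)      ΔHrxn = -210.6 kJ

ΔHrxn = 400.0 kJ

(i) reversed (reverse to put HCHO(g) on the product side): +526.7 kJ
(ii) as written (CH3CHO(g) already on the product side): -166.2 kJ
(iii) reversed (C8H18(l) must end up as a reactant): +250.1 kJ
(iv) as written (HCOOH(l) already on the reactant side): -210.6 kJ
By Hess's law, ΔHrxn = (-1)·(-526.7) + (1)·(-166.2) + (-1)·(-250.1) + (1)·(-210.6) = 400.0 kJ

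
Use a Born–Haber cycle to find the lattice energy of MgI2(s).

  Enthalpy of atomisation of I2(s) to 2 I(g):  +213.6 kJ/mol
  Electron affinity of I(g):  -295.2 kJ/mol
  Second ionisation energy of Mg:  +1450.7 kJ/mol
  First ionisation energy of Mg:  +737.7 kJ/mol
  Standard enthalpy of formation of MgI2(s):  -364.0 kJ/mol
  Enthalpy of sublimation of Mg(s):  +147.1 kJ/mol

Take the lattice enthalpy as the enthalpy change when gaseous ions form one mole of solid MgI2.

ΔHf° = 1·ΔHsub + 1·(ΣIE) + 1·D(I2) + 2·EA + U
-364.0 = 1·(+147.1) + 1·(+2188.4) + 1·(+213.6) + 2·(-295.2) + U
U = -364.0 − (+1958.7) = -2322.7 kJ/mol

U = -2322.7 kJ/mol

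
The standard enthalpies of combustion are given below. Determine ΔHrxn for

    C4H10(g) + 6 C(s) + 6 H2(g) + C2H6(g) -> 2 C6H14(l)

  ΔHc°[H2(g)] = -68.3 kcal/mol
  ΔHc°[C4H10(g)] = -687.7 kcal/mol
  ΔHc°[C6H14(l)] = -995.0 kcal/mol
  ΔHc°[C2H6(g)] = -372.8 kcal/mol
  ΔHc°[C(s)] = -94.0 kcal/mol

With combustion enthalpies, reactants minus products:
= [1·(-687.7) + 6·(-94.0) + 6·(-68.3) + 1·(-372.8)] − [2·(-995.0)]
= -44.3 kcal/mol

ΔHrxn = -44.3 kcal/mol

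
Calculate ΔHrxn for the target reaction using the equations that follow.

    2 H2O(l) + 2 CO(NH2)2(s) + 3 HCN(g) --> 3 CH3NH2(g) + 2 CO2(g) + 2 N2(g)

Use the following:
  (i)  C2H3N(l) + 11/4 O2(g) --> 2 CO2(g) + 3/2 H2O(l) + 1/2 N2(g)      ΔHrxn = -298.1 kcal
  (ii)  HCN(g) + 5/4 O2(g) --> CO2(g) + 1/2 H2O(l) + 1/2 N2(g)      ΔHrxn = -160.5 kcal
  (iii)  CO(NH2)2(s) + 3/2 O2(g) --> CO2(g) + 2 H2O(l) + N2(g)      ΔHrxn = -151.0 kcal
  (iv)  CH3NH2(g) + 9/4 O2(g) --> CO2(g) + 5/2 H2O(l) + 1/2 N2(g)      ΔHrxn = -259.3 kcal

ΔHrxn = -5.6 kcal

(i): not needed.
(ii) × 3: (3)·(-160.5) = -481.5 kcal
(iii) × 2: (2)·(-151.0) = -302.0 kcal
(iv) reversed and × 3: (-3)·(-259.3) = +777.9 kcal
Combining the equations, ΔHrxn = (3)·(-160.5) + (2)·(-151.0) + (-3)·(-259.3) = -5.6 kcal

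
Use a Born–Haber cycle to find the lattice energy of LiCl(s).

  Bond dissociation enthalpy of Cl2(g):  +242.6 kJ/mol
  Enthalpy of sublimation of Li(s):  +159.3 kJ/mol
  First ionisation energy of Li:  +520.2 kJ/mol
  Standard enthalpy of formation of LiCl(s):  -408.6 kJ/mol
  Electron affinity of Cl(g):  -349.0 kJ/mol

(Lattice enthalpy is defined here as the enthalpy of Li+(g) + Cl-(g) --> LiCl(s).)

U = -860.4 kJ/mol

ΔHf° = 1·ΔHsub + 1·(ΣIE) + 1/2·D(Cl2) + 1·EA + U
-408.6 = 1·(+159.3) + 1·(+520.2) + 1/2·(+242.6) + 1·(-349.0) + U
U = -408.6 − (+451.8) = -860.4 kJ/mol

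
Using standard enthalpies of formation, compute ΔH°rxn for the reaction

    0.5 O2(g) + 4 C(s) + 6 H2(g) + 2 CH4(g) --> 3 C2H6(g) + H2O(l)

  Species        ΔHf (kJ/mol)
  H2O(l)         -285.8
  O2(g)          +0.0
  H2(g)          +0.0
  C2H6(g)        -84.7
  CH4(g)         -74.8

Products: 3·(-84.7) + 1·(-285.8) = -539.9
Reactants: 1/2·(+0.0) + 4·(+0.0) + 6·(+0.0) + 2·(-74.8) = -149.6
ΔH°rxn = (-539.9) − (-149.6) = -390.3 kJ/mol

ΔH°rxn = -390.3 kJ/mol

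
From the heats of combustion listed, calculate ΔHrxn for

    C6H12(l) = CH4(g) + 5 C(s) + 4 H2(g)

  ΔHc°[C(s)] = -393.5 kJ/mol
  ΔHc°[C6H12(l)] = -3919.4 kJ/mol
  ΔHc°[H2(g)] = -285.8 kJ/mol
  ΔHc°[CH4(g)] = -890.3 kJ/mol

Using ΔH = Σ nΔHc°(reactants) − Σ nΔHc°(products):
= [1·(-3919.4)] − [1·(-890.3) + 5·(-393.5) + 4·(-285.8)]
= 81.6 kJ/mol

ΔHrxn = 81.6 kJ/mol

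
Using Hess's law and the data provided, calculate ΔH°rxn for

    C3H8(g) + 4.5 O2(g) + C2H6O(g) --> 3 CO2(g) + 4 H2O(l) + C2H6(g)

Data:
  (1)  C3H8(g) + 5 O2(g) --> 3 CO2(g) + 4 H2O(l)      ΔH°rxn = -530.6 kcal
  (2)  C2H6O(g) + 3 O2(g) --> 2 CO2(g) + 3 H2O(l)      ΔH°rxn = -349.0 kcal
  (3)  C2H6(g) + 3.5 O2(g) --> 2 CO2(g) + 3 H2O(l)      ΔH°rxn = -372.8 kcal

(1) as written: -530.6 kcal
(2) as written: -349.0 kcal
(3) reversed: +372.8 kcal
ΔH°rxn = (-530.6) + (-349.0) + (+372.8) = -506.8 kcal

ΔH°rxn = -506.8 kcal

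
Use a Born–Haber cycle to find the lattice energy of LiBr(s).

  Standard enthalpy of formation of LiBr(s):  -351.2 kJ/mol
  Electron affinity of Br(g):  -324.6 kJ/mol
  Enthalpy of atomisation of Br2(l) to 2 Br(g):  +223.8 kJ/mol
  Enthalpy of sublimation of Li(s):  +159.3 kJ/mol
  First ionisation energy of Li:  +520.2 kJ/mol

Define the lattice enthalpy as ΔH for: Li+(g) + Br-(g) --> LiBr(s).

U = -818.0 kJ/mol

ΔHf° = 1·ΔHsub + 1·(ΣIE) + 1/2·D(Br2) + 1·EA + U
-351.2 = 1·(+159.3) + 1·(+520.2) + 1/2·(+223.8) + 1·(-324.6) + U
U = -351.2 − (+466.8) = -818.0 kJ/mol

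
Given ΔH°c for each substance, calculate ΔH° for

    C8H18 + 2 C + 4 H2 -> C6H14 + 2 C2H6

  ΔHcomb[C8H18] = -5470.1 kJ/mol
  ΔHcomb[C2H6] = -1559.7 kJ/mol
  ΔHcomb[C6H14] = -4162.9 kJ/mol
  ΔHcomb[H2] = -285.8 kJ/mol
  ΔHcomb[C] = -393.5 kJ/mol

Using ΔH = Σ nΔHc°(reactants) − Σ nΔHc°(products):
= [1·(-5470.1) + 2·(-393.5) + 4·(-285.8)] − [1·(-4162.9) + 2·(-1559.7)]
= -118.0 kJ/mol

ΔH° = -118.0 kJ/mol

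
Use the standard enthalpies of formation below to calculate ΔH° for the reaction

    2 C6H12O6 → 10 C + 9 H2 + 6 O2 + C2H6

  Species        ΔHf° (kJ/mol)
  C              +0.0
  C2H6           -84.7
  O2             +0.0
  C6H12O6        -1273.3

ΔH°rxn = Σ nΔHf°(products) − Σ nΔHf°(reactants).
Products: 10·(+0.0) + 9·(+0.0) + 6·(+0.0) + 1·(-84.7) = -84.7
Reactants: 2·(-1273.3) = -2546.6
ΔH° = (-84.7) − (-2546.6) = 2461.9 kJ/mol

ΔH° = 2461.9 kJ/mol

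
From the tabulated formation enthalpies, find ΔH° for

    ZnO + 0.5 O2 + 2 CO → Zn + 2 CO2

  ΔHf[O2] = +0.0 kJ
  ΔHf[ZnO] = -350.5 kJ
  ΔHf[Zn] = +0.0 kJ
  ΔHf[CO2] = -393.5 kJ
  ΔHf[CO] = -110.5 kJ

ΔH° = -215.5 kJ

Products: 1·(+0.0) + 2·(-393.5) = -787.0
Reactants: 1·(-350.5) + 1/2·(+0.0) + 2·(-110.5) = -571.5
ΔH° = (-787.0) − (-571.5) = -215.5 kJ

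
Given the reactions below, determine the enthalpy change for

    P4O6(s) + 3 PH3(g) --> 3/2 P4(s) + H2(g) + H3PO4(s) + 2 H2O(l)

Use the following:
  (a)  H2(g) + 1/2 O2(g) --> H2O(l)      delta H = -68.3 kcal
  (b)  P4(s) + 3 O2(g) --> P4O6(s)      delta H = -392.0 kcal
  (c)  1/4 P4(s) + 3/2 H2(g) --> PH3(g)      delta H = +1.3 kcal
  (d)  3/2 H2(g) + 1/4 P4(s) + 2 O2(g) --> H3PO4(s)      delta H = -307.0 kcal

delta H = -55.5 kcal

(a) × 2 (×2 to match 2 H2O(l) in the target): (2)·(-68.3) = -136.6 kcal
(b) reversed (reverse to put P4O6(s) on the reactant side): +392.0 kcal
(c) reversed and × 3 (reverse to put PH3(g) on the reactant side; scale by 3 for the 3 PH3(g)): (-3)·(+1.3) = -3.9 kcal
(d) as written (H3PO4(s) already on the product side): -307.0 kcal
delta H = (-136.6) + (+392.0) + (-3.9) + (-307.0) = -55.5 kcal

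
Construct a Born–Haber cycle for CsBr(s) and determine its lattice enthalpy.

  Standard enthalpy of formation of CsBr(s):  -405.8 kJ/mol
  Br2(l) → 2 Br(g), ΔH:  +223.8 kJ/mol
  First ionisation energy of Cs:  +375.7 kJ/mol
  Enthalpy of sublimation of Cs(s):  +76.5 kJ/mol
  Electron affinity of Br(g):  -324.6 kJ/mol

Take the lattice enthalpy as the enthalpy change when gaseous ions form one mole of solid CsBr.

U = -645.3 kJ/mol

ΔHf° = 1·ΔHsub + 1·(ΣIE) + 1/2·D(Br2) + 1·EA + U
-405.8 = 1·(+76.5) + 1·(+375.7) + 1/2·(+223.8) + 1·(-324.6) + U
U = -405.8 − (+239.5) = -645.3 kJ/mol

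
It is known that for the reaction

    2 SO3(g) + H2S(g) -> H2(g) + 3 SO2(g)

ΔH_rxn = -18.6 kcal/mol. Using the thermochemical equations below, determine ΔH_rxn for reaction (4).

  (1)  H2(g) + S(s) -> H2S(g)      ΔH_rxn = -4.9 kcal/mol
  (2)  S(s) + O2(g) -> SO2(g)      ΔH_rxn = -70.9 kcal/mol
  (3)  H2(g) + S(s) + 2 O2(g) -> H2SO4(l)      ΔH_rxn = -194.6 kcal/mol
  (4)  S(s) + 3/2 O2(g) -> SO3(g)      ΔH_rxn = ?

ΔH_rxn = -94.6 kcal/mol

(1) reversed: +4.9 kcal/mol
(2) × 3: (3)·(-70.9) = -212.7 kcal/mol
(3): not needed.
(4) reversed and × 2: contributes −2·x
-18.6 = (+4.9) + (-212.7) − 2·x
x = (-18.6 − (-207.8)) / (-2) = -94.6 kcal/mol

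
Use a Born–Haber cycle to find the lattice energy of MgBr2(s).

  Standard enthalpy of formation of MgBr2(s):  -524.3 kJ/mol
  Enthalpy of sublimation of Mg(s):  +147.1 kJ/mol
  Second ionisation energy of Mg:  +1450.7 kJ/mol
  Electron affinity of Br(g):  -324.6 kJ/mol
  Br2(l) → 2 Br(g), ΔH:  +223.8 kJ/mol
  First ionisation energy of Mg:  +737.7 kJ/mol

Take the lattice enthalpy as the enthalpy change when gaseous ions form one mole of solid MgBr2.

U = -2434.4 kJ/mol

ΔHf° = 1·ΔHsub + 1·(ΣIE) + 1·D(Br2) + 2·EA + U
-524.3 = 1·(+147.1) + 1·(+2188.4) + 1·(+223.8) + 2·(-324.6) + U
U = -524.3 − (+1910.1) = -2434.4 kJ/mol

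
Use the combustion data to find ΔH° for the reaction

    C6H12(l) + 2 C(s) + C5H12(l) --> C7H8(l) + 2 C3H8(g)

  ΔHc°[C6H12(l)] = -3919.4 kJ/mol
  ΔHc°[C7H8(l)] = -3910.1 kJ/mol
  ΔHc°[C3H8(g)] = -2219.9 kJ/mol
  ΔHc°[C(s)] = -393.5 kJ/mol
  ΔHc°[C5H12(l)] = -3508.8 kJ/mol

ΔH° = 134.7 kJ/mol

Using ΔH = Σ nΔHc°(reactants) − Σ nΔHc°(products):
= [1·(-3919.4) + 2·(-393.5) + 1·(-3508.8)] − [1·(-3910.1) + 2·(-2219.9)]
= 134.7 kJ/mol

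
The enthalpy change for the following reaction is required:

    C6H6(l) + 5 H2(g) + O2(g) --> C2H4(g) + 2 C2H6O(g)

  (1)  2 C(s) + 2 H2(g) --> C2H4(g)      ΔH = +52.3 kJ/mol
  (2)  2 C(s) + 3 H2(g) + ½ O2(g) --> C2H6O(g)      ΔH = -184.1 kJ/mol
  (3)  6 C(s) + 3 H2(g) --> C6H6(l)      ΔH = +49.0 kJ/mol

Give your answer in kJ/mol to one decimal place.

ΔH = -364.9 kJ/mol

(1) as written: +52.3 kJ/mol
(2) × 2: (2)·(-184.1) = -368.2 kJ/mol
(3) reversed: -49.0 kJ/mol
Combining the equations, ΔH = (1)·(+52.3) + (2)·(-184.1) + (-1)·(+49.0) = -364.9 kJ/mol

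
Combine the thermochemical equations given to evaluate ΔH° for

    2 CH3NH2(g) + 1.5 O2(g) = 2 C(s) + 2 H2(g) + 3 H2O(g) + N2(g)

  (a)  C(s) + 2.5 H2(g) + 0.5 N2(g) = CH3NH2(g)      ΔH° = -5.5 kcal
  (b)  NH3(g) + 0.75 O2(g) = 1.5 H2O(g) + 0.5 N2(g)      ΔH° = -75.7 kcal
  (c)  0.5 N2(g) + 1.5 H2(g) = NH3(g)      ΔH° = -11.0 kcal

(a) reversed and × 2: (-2)·(-5.5) = +11.0 kcal
(b) × 2: (2)·(-75.7) = -151.4 kcal
(c) × 2: (2)·(-11.0) = -22.0 kcal
Combining the equations, ΔH° = (+11.0) + (-151.4) + (-22.0) = -162.4 kcal

ΔH° = -162.4 kcal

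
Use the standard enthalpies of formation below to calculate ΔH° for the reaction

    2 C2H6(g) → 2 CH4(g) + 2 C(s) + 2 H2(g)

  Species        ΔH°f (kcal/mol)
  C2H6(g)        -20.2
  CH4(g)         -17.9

Products: 2·(-17.9) + 2·(+0.0) + 2·(+0.0) = -35.8
Reactants: 2·(-20.2) = -40.4
ΔH° = (-35.8) − (-40.4) = 4.6 kcal/mol

ΔH° = 4.6 kcal/mol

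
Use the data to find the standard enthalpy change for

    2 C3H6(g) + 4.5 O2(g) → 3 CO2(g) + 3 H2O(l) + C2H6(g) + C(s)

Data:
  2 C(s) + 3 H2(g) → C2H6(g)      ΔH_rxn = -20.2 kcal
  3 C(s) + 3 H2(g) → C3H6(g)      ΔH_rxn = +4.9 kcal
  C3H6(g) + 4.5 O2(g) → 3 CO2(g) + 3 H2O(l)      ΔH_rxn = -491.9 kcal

ΔH_rxn = -517.0 kcal

equation 1 as written (C2H6(g) already on the product side): -20.2 kcal
equation 2 reversed: -4.9 kcal
equation 3 as written (CO2(g) already on the product side): -491.9 kcal
Since enthalpy is a state function, ΔH_rxn = (1)·(-20.2) + (-1)·(+4.9) + (1)·(-491.9) = -517.0 kcal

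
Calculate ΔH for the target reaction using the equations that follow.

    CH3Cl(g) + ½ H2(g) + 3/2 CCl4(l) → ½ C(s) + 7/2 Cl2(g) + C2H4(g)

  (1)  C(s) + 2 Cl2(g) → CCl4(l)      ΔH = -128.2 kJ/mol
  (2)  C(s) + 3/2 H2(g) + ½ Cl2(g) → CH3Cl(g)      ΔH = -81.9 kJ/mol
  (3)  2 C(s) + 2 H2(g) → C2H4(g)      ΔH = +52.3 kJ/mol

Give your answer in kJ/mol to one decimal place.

ΔH = 326.5 kJ/mol

(1) reversed and × 3/2 (reverse to put CCl4(l) on the reactant side; ×3/2 to match 3/2 CCl4(l) in the target): (-3/2)·(-128.2) = +192.3 kJ/mol
(2) reversed (CH3Cl(g) must end up as a reactant): +81.9 kJ/mol
(3) as written (C2H4(g) already on the product side): +52.3 kJ/mol
ΔH = (+192.3) + (+81.9) + (+52.3) = 326.5 kJ/mol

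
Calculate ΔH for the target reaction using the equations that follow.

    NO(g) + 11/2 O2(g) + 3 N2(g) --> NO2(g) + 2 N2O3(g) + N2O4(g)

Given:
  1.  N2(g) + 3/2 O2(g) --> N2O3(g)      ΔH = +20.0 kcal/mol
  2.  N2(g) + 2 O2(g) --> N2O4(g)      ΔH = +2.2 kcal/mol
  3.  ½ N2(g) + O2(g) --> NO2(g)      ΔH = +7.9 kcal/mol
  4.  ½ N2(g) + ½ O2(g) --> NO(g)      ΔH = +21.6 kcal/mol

eq. 1 × 2 (scale by 2 for the 2 N2O3(g)): (2)·(+20.0) = +40.0 kcal/mol
eq. 2 as written (N2O4(g) already on the product side): +2.2 kcal/mol
eq. 3 as written (NO2(g) already on the product side): +7.9 kcal/mol
eq. 4 reversed (reverse to put NO(g) on the reactant side): -21.6 kcal/mol
ΔH = (2)·(+20.0) + (1)·(+2.2) + (1)·(+7.9) + (-1)·(+21.6) = 28.5 kcal/mol

ΔH = 28.5 kcal/mol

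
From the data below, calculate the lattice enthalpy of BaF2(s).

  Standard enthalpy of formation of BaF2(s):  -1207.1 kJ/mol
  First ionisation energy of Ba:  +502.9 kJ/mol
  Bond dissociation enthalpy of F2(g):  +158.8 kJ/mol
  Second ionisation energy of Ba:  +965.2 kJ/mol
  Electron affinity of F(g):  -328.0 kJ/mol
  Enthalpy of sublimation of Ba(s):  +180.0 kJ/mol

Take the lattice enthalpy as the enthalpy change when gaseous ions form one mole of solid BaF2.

ΔHf° = 1·ΔHsub + 1·(ΣIE) + 1·D(F2) + 2·EA + U
-1207.1 = 1·(+180.0) + 1·(+1468.1) + 1·(+158.8) + 2·(-328.0) + U
U = -1207.1 − (+1150.9) = -2358.0 kJ/mol

U = -2358.0 kJ/mol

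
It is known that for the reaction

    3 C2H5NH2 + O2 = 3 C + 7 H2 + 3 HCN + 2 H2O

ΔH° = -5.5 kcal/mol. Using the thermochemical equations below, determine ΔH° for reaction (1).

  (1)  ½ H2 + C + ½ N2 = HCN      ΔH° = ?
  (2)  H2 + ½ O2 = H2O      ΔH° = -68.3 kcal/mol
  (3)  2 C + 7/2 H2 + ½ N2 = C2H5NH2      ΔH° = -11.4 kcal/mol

(1) × 3: contributes 3·x
(2) × 2: (2)·(-68.3) = -136.6 kcal/mol
(3) reversed and × 3: (-3)·(-11.4) = +34.2 kcal/mol
-5.5 = (-136.6) + (+34.2) + 3·x
x = (-5.5 − (-102.4)) / (3) = 32.3 kcal/mol

ΔH° = 32.3 kcal/mol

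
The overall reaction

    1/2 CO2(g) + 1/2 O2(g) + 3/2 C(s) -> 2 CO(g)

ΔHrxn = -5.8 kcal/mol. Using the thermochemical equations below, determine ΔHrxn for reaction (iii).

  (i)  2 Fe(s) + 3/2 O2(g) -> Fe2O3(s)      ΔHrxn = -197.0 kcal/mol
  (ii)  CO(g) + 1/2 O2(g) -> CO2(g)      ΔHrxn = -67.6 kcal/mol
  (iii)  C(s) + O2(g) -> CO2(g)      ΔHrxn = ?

(i): not needed (Fe2O3(s) appears nowhere else).
(ii) reversed and × 2 (CO(g) must end up as a product; scale by 2 for the 2 CO(g)): (-2)·(-67.6) = +135.2 kcal/mol
(iii) × 3/2 (scale by 3/2 for the 3/2 C(s)): contributes 3/2·x
-5.8 = (+135.2) + 3/2·x
x = (-5.8 − (+135.2)) / (3/2) = -94.0 kcal/mol

ΔHrxn = -94.0 kcal/mol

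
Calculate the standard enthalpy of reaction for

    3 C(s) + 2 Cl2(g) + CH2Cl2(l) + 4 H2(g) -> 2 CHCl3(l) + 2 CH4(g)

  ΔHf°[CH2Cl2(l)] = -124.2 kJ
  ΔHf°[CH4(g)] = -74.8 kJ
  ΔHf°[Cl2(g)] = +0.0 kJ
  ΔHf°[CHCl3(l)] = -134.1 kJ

ΔHrxn = -293.6 kJ

Products: 2·(-134.1) + 2·(-74.8) = -417.8
Reactants: 3·(+0.0) + 2·(+0.0) + 1·(-124.2) + 4·(+0.0) = -124.2
ΔHrxn = (-417.8) − (-124.2) = -293.6 kJ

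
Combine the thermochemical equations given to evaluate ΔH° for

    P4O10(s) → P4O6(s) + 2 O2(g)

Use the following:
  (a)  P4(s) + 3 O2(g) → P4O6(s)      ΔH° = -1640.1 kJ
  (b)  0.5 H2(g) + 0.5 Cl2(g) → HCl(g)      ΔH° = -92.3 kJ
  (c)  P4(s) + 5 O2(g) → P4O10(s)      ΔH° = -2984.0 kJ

(a) as written (P4O6(s) already on the product side): -1640.1 kJ
(b): not needed (H2(g) appears nowhere else).
(c) reversed (reverse to put P4O10(s) on the reactant side): +2984.0 kJ
ΔH° = (-1640.1) + (+2984.0) = 1343.9 kJ

ΔH° = 1343.9 kJ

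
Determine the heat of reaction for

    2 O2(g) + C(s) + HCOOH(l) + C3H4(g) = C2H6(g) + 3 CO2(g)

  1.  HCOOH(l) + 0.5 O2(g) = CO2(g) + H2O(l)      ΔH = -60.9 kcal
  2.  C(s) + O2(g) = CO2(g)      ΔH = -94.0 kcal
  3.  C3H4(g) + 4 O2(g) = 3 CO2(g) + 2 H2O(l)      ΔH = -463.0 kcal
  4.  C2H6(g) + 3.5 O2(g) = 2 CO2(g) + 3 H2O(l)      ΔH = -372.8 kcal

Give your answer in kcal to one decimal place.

ΔH = -245.1 kcal

eq. 1 as written (HCOOH(l) already on the reactant side): -60.9 kcal
eq. 2 as written (C(s) already on the reactant side): -94.0 kcal
eq. 3 as written (C3H4(g) already on the reactant side): -463.0 kcal
eq. 4 reversed (C2H6(g) must end up as a product): +372.8 kcal
Summing the manipulated equations, ΔH = (1)·(-60.9) + (1)·(-94.0) + (1)·(-463.0) + (-1)·(-372.8) = -245.1 kcal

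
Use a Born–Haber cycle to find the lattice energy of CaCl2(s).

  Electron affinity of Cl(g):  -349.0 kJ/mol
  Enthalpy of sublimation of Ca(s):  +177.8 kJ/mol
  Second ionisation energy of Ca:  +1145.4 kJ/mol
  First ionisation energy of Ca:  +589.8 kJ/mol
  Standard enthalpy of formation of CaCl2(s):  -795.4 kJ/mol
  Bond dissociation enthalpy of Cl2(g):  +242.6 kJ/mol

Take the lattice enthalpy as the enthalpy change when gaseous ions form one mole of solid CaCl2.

ΔHf° = 1·ΔHsub + 1·(ΣIE) + 1·D(Cl2) + 2·EA + U
-795.4 = 1·(+177.8) + 1·(+1735.2) + 1·(+242.6) + 2·(-349.0) + U
U = -795.4 − (+1457.6) = -2253.0 kJ/mol

U = -2253.0 kJ/mol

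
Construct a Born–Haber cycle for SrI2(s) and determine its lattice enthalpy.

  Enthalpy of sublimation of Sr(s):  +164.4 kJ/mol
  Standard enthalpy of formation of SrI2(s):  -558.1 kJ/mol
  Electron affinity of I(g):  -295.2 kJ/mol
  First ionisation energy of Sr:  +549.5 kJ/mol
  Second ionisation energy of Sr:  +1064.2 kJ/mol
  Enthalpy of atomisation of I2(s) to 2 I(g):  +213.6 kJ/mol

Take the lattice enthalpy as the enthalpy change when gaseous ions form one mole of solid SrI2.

ΔHf° = 1·ΔHsub + 1·(ΣIE) + 1·D(I2) + 2·EA + U
-558.1 = 1·(+164.4) + 1·(+1613.7) + 1·(+213.6) + 2·(-295.2) + U
U = -558.1 − (+1401.3) = -1959.4 kJ/mol

U = -1959.4 kJ/mol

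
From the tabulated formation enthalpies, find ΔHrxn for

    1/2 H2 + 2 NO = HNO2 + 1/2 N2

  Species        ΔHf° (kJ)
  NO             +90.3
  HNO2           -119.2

ΔHrxn = -299.8 kJ

ΔH°rxn = Σ nΔHf°(products) − Σ nΔHf°(reactants).
Products: 1·(-119.2) + 1/2·(+0.0) = -119.2
Reactants: 1/2·(+0.0) + 2·(+90.3) = +180.6
ΔHrxn = (-119.2) − (+180.6) = -299.8 kJ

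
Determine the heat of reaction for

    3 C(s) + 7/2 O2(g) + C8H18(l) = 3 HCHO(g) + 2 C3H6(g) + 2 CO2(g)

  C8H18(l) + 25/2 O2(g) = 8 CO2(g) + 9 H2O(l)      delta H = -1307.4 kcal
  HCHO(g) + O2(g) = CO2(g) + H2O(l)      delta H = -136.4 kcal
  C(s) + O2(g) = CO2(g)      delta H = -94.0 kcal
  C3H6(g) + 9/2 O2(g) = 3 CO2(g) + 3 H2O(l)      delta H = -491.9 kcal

delta H = -196.4 kcal

equation 1 as written (C8H18(l) already on the reactant side): -1307.4 kcal
equation 2 reversed and × 3 (HCHO(g) must end up as a product; ×3 to match 3 HCHO(g) in the target): (-3)·(-136.4) = +409.2 kcal
equation 3 × 3 (×3 to match 3 C(s) in the target): (3)·(-94.0) = -282.0 kcal
equation 4 reversed and × 2 (reverse to put C3H6(g) on the product side; ×2 to match 2 C3H6(g) in the target): (-2)·(-491.9) = +983.8 kcal
delta H = (-1307.4) + (+409.2) + (-282.0) + (+983.8) = -196.4 kcal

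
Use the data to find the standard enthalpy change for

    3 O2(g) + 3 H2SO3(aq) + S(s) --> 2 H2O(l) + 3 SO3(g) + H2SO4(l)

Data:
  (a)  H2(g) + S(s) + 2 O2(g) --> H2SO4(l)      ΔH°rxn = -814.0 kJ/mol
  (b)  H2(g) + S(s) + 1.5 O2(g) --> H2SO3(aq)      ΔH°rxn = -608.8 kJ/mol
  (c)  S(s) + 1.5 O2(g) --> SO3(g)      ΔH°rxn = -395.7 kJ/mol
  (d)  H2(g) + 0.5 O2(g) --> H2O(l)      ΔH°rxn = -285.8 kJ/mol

(a) as written (H2SO4(l) already on the product side): -814.0 kJ/mol
(b) reversed and × 3 (reverse to put H2SO3(aq) on the reactant side; ×3 to match 3 H2SO3(aq) in the target): (-3)·(-608.8) = +1826.4 kJ/mol
(c) × 3 (×3 to match 3 SO3(g) in the target): (3)·(-395.7) = -1187.1 kJ/mol
(d) × 2 (×2 to match 2 H2O(l) in the target): (2)·(-285.8) = -571.6 kJ/mol
ΔH°rxn = (-814.0) + (+1826.4) + (-1187.1) + (-571.6) = -746.3 kJ/mol

ΔH°rxn = -746.3 kJ/mol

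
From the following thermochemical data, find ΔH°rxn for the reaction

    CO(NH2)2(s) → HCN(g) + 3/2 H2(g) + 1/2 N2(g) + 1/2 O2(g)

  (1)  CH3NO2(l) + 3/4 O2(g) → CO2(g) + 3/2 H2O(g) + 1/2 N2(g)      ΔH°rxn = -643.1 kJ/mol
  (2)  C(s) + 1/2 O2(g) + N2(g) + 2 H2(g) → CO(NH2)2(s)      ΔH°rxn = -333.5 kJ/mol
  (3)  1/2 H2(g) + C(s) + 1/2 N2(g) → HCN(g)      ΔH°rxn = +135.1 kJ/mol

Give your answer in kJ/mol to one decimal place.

(1): not needed.
(2) reversed: +333.5 kJ/mol
(3) as written: +135.1 kJ/mol
ΔH°rxn = (+333.5) + (+135.1) = 468.6 kJ/mol

ΔH°rxn = 468.6 kJ/mol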